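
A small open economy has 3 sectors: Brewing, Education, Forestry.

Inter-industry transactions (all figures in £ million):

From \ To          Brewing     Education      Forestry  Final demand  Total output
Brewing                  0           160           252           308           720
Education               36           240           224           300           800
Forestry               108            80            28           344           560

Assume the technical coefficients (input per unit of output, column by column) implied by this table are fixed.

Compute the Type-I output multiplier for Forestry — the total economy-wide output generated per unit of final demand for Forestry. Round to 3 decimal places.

Technical coefficients a_ij = z_ij / X_j:
  a_BB = 0/720 = 0.00, a_EB = 36/720 = 0.05, a_FB = 108/720 = 0.15
  a_BE = 160/800 = 0.20, a_EE = 240/800 = 0.30, a_FE = 80/800 = 0.10
  a_BF = 252/560 = 0.45, a_EF = 224/560 = 0.40, a_FF = 28/560 = 0.05
I − A =
  [   1.00    -0.20    -0.45]
  [  -0.05     0.70    -0.40]
  [  -0.15    -0.10     0.95]
Cofactors of I−A, C_ij = (−1)^(i+j)·(minor ij) (rows/columns in the sector order above):
  C_11 = (0.70)(0.95) − (-0.40)(-0.10) = 0.6250
  C_12 = −[(-0.05)(0.95) − (-0.40)(-0.15)] = 0.1075
  C_13 = (-0.05)(-0.10) − (0.70)(-0.15) = 0.1100
  C_21 = −[(-0.20)(0.95) − (-0.45)(-0.10)] = 0.2350
  C_22 = (1.00)(0.95) − (-0.45)(-0.15) = 0.8825
  C_23 = −[(1.00)(-0.10) − (-0.20)(-0.15)] = 0.1300
  C_31 = (-0.20)(-0.40) − (-0.45)(0.70) = 0.3950
  C_32 = −[(1.00)(-0.40) − (-0.45)(-0.05)] = 0.4225
  C_33 = (1.00)(0.70) − (-0.20)(-0.05) = 0.6900
det(I−A) = Σ_j (I−A)_1j·C_1j = (1.00)(0.6250) + (-0.20)(0.1075) + (-0.45)(0.1100) = 0.5540
adj(I−A) = Cᵀ =
  [ 0.6250   0.2350   0.3950]
  [ 0.1075   0.8825   0.4225]
  [ 0.1100   0.1300   0.6900]
(I − A)⁻¹ = adj(I−A) / det(I−A) ≈
  [   1.1282     0.4242     0.7130]
  [   0.1940     1.5930     0.7626]
  [   0.1986     0.2347     1.2455]
The output multiplier for sector j is the column-j sum of the Leontief inverse (I − A)⁻¹ = adj(I−A) / det(I−A).
Column F of adj(I−A): (0.3950, 0.4225, 0.6900); det(I−A) = 0.5540.
m_F = (0.3950 + 0.4225 + 0.6900) / 0.5540 = 1.5075 / 0.5540 ≈ 2.721.

m_F = 2.721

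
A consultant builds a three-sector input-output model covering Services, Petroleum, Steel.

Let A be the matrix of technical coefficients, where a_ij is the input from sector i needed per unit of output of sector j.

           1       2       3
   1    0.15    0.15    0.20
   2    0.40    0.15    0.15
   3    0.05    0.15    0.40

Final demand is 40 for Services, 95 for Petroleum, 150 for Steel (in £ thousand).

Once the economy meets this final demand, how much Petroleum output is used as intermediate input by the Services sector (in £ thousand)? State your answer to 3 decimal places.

I − A =
  [   0.85    -0.15    -0.20]
  [  -0.40     0.85    -0.15]
  [  -0.05    -0.15     0.60]
Cofactors of I−A, C_ij = (−1)^(i+j)·(minor ij) (rows/columns in the sector order above):
  C_11 = (0.85)(0.60) − (-0.15)(-0.15) = 0.4875
  C_12 = −[(-0.40)(0.60) − (-0.15)(-0.05)] = 0.2475
  C_13 = (-0.40)(-0.15) − (0.85)(-0.05) = 0.1025
  C_21 = −[(-0.15)(0.60) − (-0.20)(-0.15)] = 0.1200
  C_22 = (0.85)(0.60) − (-0.20)(-0.05) = 0.5000
  C_23 = −[(0.85)(-0.15) − (-0.15)(-0.05)] = 0.1350
  C_31 = (-0.15)(-0.15) − (-0.20)(0.85) = 0.1925
  C_32 = −[(0.85)(-0.15) − (-0.20)(-0.40)] = 0.2075
  C_33 = (0.85)(0.85) − (-0.15)(-0.40) = 0.6625
det(I−A) = Σ_j (I−A)_1j·C_1j = (0.85)(0.4875) + (-0.15)(0.2475) + (-0.20)(0.1025) = 0.35675
adj(I−A) = Cᵀ =
  [ 0.4875   0.1200   0.1925]
  [ 0.2475   0.5000   0.2075]
  [ 0.1025   0.1350   0.6625]
(I − A)⁻¹ = adj(I−A) / det(I−A) ≈
  [   1.3665     0.3364     0.5396]
  [   0.6938     1.4015     0.5816]
  [   0.2873     0.3784     1.8570]
First solve x = (I − A)⁻¹ d = adj(I−A)·d / det(I−A); in particular x_1 = (0.4875·40 + 0.1200·95 + 0.1925·150) / 0.35675 = 59.775 / 0.35675 ≈ 167.55431.
Intermediate flow from 2 to 1: z_21 = a_21 · x_1 = 0.40 × 59.775 / 0.35675 = 23.91 / 0.35675 ≈ 67.022.

z_21 = 67.022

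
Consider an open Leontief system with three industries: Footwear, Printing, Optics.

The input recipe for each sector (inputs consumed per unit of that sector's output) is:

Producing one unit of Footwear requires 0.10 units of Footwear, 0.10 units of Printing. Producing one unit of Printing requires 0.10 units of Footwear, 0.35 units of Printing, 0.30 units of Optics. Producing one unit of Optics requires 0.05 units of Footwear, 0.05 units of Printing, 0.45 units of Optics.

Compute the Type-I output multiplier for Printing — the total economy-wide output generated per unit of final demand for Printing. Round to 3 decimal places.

I − A =
  [   0.90    -0.10    -0.05]
  [  -0.10     0.65    -0.05]
  [   0.00    -0.30     0.55]
Cofactors of I−A, C_ij = (−1)^(i+j)·(minor ij) (rows/columns in the sector order above):
  C_11 = (0.65)(0.55) − (-0.05)(-0.30) = 0.3425
  C_12 = −[(-0.10)(0.55) − (-0.05)(0.00)] = 0.0550
  C_13 = (-0.10)(-0.30) − (0.65)(0.00) = 0.0300
  C_21 = −[(-0.10)(0.55) − (-0.05)(-0.30)] = 0.0700
  C_22 = (0.90)(0.55) − (-0.05)(0.00) = 0.4950
  C_23 = −[(0.90)(-0.30) − (-0.10)(0.00)] = 0.2700
  C_31 = (-0.10)(-0.05) − (-0.05)(0.65) = 0.0375
  C_32 = −[(0.90)(-0.05) − (-0.05)(-0.10)] = 0.0500
  C_33 = (0.90)(0.65) − (-0.10)(-0.10) = 0.5750
det(I−A) = Σ_j (I−A)_1j·C_1j = (0.90)(0.3425) + (-0.10)(0.0550) + (-0.05)(0.0300) = 0.30125
adj(I−A) = Cᵀ =
  [ 0.3425   0.0700   0.0375]
  [ 0.0550   0.4950   0.0500]
  [ 0.0300   0.2700   0.5750]
(I − A)⁻¹ = adj(I−A) / det(I−A) ≈
  [   1.1369     0.2324     0.1245]
  [   0.1826     1.6432     0.1660]
  [   0.0996     0.8963     1.9087]
The output multiplier for sector j is the column-j sum of the Leontief inverse (I − A)⁻¹ = adj(I−A) / det(I−A).
Column P of adj(I−A): (0.0700, 0.4950, 0.2700); det(I−A) = 0.30125.
m_P = (0.0700 + 0.4950 + 0.2700) / 0.30125 = 0.835 / 0.30125 ≈ 2.772.

m_P = 2.772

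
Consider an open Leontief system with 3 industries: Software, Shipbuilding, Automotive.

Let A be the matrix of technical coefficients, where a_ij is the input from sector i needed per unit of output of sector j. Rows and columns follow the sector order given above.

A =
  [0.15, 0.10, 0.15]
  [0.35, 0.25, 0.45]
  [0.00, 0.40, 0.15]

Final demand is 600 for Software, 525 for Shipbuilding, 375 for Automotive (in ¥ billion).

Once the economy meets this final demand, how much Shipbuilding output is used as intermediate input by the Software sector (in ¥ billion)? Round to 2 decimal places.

z_21 = 424.08

I − A =
  [   0.85    -0.10    -0.15]
  [  -0.35     0.75    -0.45]
  [   0.00    -0.40     0.85]
Cofactors of I−A, C_ij = (−1)^(i+j)·(minor ij) (rows/columns in the sector order above):
  C_11 = (0.75)(0.85) − (-0.45)(-0.40) = 0.4575
  C_12 = −[(-0.35)(0.85) − (-0.45)(0.00)] = 0.2975
  C_13 = (-0.35)(-0.40) − (0.75)(0.00) = 0.1400
  C_21 = −[(-0.10)(0.85) − (-0.15)(-0.40)] = 0.1450
  C_22 = (0.85)(0.85) − (-0.15)(0.00) = 0.7225
  C_23 = −[(0.85)(-0.40) − (-0.10)(0.00)] = 0.3400
  C_31 = (-0.10)(-0.45) − (-0.15)(0.75) = 0.1575
  C_32 = −[(0.85)(-0.45) − (-0.15)(-0.35)] = 0.4350
  C_33 = (0.85)(0.75) − (-0.10)(-0.35) = 0.6025
det(I−A) = Σ_j (I−A)_1j·C_1j = (0.85)(0.4575) + (-0.10)(0.2975) + (-0.15)(0.1400) = 0.338125
adj(I−A) = Cᵀ =
  [ 0.4575   0.1450   0.1575]
  [ 0.2975   0.7225   0.4350]
  [ 0.1400   0.3400   0.6025]
(I − A)⁻¹ = adj(I−A) / det(I−A) ≈
  [   1.3530     0.4288     0.4658]
  [   0.8799     2.1368     1.2865]
  [   0.4140     1.0055     1.7819]
First solve x = (I − A)⁻¹ d = adj(I−A)·d / det(I−A); in particular x_1 = (0.4575·600 + 0.1450·525 + 0.1575·375) / 0.338125 = 409.6875 / 0.338125 ≈ 1211.6451.
Intermediate flow from 2 to 1: z_21 = a_21 · x_1 = 0.35 × 409.6875 / 0.338125 = 143.390625 / 0.338125 ≈ 424.08.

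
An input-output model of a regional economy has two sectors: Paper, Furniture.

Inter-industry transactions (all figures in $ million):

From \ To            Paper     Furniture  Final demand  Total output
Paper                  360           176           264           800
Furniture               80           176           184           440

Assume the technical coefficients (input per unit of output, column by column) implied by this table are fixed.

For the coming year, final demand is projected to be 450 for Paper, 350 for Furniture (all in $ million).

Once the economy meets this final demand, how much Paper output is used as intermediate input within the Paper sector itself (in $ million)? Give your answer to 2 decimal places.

Technical coefficients a_ij = z_ij / X_j:
  a_PP = 360/800 = 0.45, a_FP = 80/800 = 0.10
  a_PF = 176/440 = 0.40, a_FF = 176/440 = 0.40
I − A =
  [   0.55    -0.40]
  [  -0.10     0.60]
det(I−A) = (0.55)(0.60) − (-0.40)(-0.10) = 0.2900
adj(I−A) = [[0.60, 0.40], [0.10, 0.55]]
(I − A)⁻¹ = adj(I−A) / det(I−A) ≈
  [   2.0690     1.3793]
  [   0.3448     1.8966]
First solve x = (I − A)⁻¹ d = adj(I−A)·d / det(I−A); in particular x_P = (0.60·450 + 0.40·350) / 0.2900 = 410.00 / 0.2900 ≈ 1413.7931.
Intermediate flow from P to P: z_PP = a_PP · x_P = 0.45 × 410.00 / 0.2900 = 184.50 / 0.2900 ≈ 636.21.

z_PP = 636.21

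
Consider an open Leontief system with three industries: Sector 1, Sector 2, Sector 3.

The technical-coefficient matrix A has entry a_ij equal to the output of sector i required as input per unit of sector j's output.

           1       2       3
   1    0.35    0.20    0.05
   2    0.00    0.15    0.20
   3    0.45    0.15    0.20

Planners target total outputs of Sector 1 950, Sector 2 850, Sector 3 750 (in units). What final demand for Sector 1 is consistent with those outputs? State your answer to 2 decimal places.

I − A =
  [   0.65    -0.20    -0.05]
  [   0.00     0.85    -0.20]
  [  -0.45    -0.15     0.80]
d = (I − A) x:
  d_1 = (+0.65)·950 + (-0.20)·850 + (-0.05)·750 = 410.00
  d_2 = (+0.00)·950 + (+0.85)·850 + (-0.20)·750 = 572.50
  d_3 = (-0.45)·950 + (-0.15)·850 + (+0.80)·750 = 45.00

d_1 = 410.00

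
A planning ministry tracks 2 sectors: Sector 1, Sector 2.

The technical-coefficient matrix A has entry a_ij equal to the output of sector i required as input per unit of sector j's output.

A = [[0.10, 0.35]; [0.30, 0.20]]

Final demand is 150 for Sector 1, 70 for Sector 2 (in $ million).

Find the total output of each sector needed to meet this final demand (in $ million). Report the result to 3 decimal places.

I − A =
  [   0.90    -0.35]
  [  -0.30     0.80]
det(I−A) = (0.90)(0.80) − (-0.35)(-0.30) = 0.6150
adj(I−A) = [[0.80, 0.35], [0.30, 0.90]]
(I − A)⁻¹ = adj(I−A) / det(I−A) ≈
  [   1.3008     0.5691]
  [   0.4878     1.4634]
x = (I − A)⁻¹ d = adj(I−A)·d / det(I−A), with det(I−A) = 0.6150:
  x_1 = (0.80·150 + 0.35·70) / 0.6150 = 144.50 / 0.6150 ≈ 234.959
  x_2 = (0.30·150 + 0.90·70) / 0.6150 = 108.00 / 0.6150 ≈ 175.610

x_1 = 234.959, x_2 = 175.610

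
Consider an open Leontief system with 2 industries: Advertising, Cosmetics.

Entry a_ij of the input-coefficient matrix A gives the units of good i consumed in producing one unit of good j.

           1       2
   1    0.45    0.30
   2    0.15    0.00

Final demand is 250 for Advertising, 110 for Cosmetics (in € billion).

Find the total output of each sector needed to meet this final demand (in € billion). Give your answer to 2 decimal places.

x_1 = 560.40, x_2 = 194.06

I − A =
  [   0.55    -0.30]
  [  -0.15     1.00]
det(I−A) = (0.55)(1.00) − (-0.30)(-0.15) = 0.5050
adj(I−A) = [[1.00, 0.30], [0.15, 0.55]]
(I − A)⁻¹ = adj(I−A) / det(I−A) ≈
  [   1.9802     0.5941]
  [   0.2970     1.0891]
x = (I − A)⁻¹ d = adj(I−A)·d / det(I−A), with det(I−A) = 0.5050:
  x_1 = (1.00·250 + 0.30·110) / 0.5050 = 283.00 / 0.5050 ≈ 560.40
  x_2 = (0.15·250 + 0.55·110) / 0.5050 = 98.00 / 0.5050 ≈ 194.06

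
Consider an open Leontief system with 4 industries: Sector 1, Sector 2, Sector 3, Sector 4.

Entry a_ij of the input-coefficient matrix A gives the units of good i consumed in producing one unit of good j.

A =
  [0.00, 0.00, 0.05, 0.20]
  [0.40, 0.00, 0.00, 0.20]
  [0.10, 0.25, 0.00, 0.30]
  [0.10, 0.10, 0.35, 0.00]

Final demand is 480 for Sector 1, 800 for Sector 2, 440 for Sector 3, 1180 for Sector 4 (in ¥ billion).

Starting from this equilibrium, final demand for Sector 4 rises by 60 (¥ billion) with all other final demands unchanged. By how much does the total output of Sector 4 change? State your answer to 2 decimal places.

I − A =
  [   1.00     0.00    -0.05    -0.20]
  [  -0.40     1.00     0.00    -0.20]
  [  -0.10    -0.25     1.00    -0.30]
  [  -0.10    -0.10    -0.35     1.00]
Compute the cofactors C_ij = (−1)^(i+j)·(3×3 minor ij) of I−A; the adjugate is their transpose:
adj(I−A) = Cᵀ =
  [ 0.85750   0.05150   0.11900   0.21750]
  [ 0.38500   0.86150   0.11900   0.28500]
  [ 0.24500   0.27700   0.95200   0.39000]
  [ 0.21000   0.18825   0.35700   0.99000]
det(I−A) = Σ_j (I−A)_1j·C_1j = (1.00)(0.85750) + (0.00)(0.38500) + (-0.05)(0.24500) + (-0.20)(0.21000) = 0.80325
(I − A)⁻¹ = adj(I−A) / det(I−A) ≈
  [   1.0675     0.0641     0.1481     0.2708]
  [   0.4793     1.0725     0.1481     0.3548]
  [   0.3050     0.3448     1.1852     0.4855]
  [   0.2614     0.2344     0.4444     1.2325]
Δx = (I − A)⁻¹ Δd with Δd having +60 in the Sector 4 component and 0 elsewhere.
So Δx_4 = L_44 · (+60), where L_44 = adj(I−A)_44 / det(I−A) = 0.99000 / 0.80325.
Δx_4 = 0.99000 × (+60) / 0.80325 = 59.40 / 0.80325 ≈ 73.95.

Δx_4 = 73.95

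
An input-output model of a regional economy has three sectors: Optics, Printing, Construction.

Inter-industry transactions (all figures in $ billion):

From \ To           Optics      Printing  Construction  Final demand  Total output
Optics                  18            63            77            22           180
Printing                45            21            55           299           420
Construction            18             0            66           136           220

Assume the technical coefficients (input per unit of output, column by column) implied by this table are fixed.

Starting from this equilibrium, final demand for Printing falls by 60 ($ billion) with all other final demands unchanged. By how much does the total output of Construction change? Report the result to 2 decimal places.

Technical coefficients a_ij = z_ij / X_j:
  a_OO = 18/180 = 0.10, a_PO = 45/180 = 0.25, a_CO = 18/180 = 0.10
  a_OP = 63/420 = 0.15, a_PP = 21/420 = 0.05, a_CP = 0/420 = 0.00
  a_OC = 77/220 = 0.35, a_PC = 55/220 = 0.25, a_CC = 66/220 = 0.30
I − A =
  [   0.90    -0.15    -0.35]
  [  -0.25     0.95    -0.25]
  [  -0.10     0.00     0.70]
Cofactors of I−A, C_ij = (−1)^(i+j)·(minor ij) (rows/columns in the sector order above):
  C_11 = (0.95)(0.70) − (-0.25)(0.00) = 0.6650
  C_12 = −[(-0.25)(0.70) − (-0.25)(-0.10)] = 0.2000
  C_13 = (-0.25)(0.00) − (0.95)(-0.10) = 0.0950
  C_21 = −[(-0.15)(0.70) − (-0.35)(0.00)] = 0.1050
  C_22 = (0.90)(0.70) − (-0.35)(-0.10) = 0.5950
  C_23 = −[(0.90)(0.00) − (-0.15)(-0.10)] = 0.0150
  C_31 = (-0.15)(-0.25) − (-0.35)(0.95) = 0.3700
  C_32 = −[(0.90)(-0.25) − (-0.35)(-0.25)] = 0.3125
  C_33 = (0.90)(0.95) − (-0.15)(-0.25) = 0.8175
det(I−A) = Σ_j (I−A)_1j·C_1j = (0.90)(0.6650) + (-0.15)(0.2000) + (-0.35)(0.0950) = 0.53525
adj(I−A) = Cᵀ =
  [ 0.6650   0.1050   0.3700]
  [ 0.2000   0.5950   0.3125]
  [ 0.0950   0.0150   0.8175]
(I − A)⁻¹ = adj(I−A) / det(I−A) ≈
  [   1.2424     0.1962     0.6913]
  [   0.3737     1.1116     0.5838]
  [   0.1775     0.0280     1.5273]
Δx = (I − A)⁻¹ Δd with Δd having -60 in the Printing component and 0 elsewhere.
So Δx_C = L_CP · (-60), where L_CP = adj(I−A)_CP / det(I−A) = 0.0150 / 0.53525.
Δx_C = 0.0150 × (-60) / 0.53525 = -0.90 / 0.53525 ≈ -1.68.

Δx_C = -1.68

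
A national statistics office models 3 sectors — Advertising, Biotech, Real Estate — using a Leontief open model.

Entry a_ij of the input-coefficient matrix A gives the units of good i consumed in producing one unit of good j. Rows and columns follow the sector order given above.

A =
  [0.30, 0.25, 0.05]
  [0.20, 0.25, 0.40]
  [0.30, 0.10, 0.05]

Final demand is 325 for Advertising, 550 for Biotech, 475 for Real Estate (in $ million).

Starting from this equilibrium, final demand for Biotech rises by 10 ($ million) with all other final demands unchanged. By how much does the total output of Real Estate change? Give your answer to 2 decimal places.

I − A =
  [   0.70    -0.25    -0.05]
  [  -0.20     0.75    -0.40]
  [  -0.30    -0.10     0.95]
Cofactors of I−A, C_ij = (−1)^(i+j)·(minor ij) (rows/columns in the sector order above):
  C_11 = (0.75)(0.95) − (-0.40)(-0.10) = 0.6725
  C_12 = −[(-0.20)(0.95) − (-0.40)(-0.30)] = 0.3100
  C_13 = (-0.20)(-0.10) − (0.75)(-0.30) = 0.2450
  C_21 = −[(-0.25)(0.95) − (-0.05)(-0.10)] = 0.2425
  C_22 = (0.70)(0.95) − (-0.05)(-0.30) = 0.6500
  C_23 = −[(0.70)(-0.10) − (-0.25)(-0.30)] = 0.1450
  C_31 = (-0.25)(-0.40) − (-0.05)(0.75) = 0.1375
  C_32 = −[(0.70)(-0.40) − (-0.05)(-0.20)] = 0.2900
  C_33 = (0.70)(0.75) − (-0.25)(-0.20) = 0.4750
det(I−A) = Σ_j (I−A)_1j·C_1j = (0.70)(0.6725) + (-0.25)(0.3100) + (-0.05)(0.2450) = 0.3810
adj(I−A) = Cᵀ =
  [ 0.6725   0.2425   0.1375]
  [ 0.3100   0.6500   0.2900]
  [ 0.2450   0.1450   0.4750]
(I − A)⁻¹ = adj(I−A) / det(I−A) ≈
  [   1.7651     0.6365     0.3609]
  [   0.8136     1.7060     0.7612]
  [   0.6430     0.3806     1.2467]
Δx = (I − A)⁻¹ Δd with Δd having +10 in the Biotech component and 0 elsewhere.
So Δx_3 = L_32 · (+10), where L_32 = adj(I−A)_32 / det(I−A) = 0.1450 / 0.3810.
Δx_3 = 0.1450 × (+10) / 0.3810 = 1.45 / 0.3810 ≈ 3.81.

Δx_3 = 3.81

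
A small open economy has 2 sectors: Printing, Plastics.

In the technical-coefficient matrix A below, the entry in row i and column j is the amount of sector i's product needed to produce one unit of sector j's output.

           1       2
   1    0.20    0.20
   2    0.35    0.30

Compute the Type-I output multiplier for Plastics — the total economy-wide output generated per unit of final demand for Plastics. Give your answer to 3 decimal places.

m_2 = 2.041

I − A =
  [   0.80    -0.20]
  [  -0.35     0.70]
det(I−A) = (0.80)(0.70) − (-0.20)(-0.35) = 0.4900
adj(I−A) = [[0.70, 0.20], [0.35, 0.80]]
(I − A)⁻¹ = adj(I−A) / det(I−A) ≈
  [   1.4286     0.4082]
  [   0.7143     1.6327]
The output multiplier for sector j is the column-j sum of the Leontief inverse (I − A)⁻¹ = adj(I−A) / det(I−A).
Column 2 of adj(I−A): (0.20, 0.80); det(I−A) = 0.4900.
m_2 = (0.20 + 0.80) / 0.4900 = 1.00 / 0.4900 ≈ 2.041.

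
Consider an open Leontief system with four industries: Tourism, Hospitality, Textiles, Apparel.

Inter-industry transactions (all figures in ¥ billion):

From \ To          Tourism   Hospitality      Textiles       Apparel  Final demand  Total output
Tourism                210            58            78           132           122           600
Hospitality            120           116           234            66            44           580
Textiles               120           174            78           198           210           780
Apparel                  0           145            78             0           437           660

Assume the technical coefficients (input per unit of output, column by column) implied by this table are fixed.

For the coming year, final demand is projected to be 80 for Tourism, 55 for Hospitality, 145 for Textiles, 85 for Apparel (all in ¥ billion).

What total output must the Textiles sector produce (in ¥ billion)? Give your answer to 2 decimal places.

Technical coefficients a_ij = z_ij / X_j:
  a_11 = 210/600 = 0.35, a_21 = 120/600 = 0.20, a_31 = 120/600 = 0.20, a_41 = 0/600 = 0.00
  a_12 = 58/580 = 0.10, a_22 = 116/580 = 0.20, a_32 = 174/580 = 0.30, a_42 = 145/580 = 0.25
  a_13 = 78/780 = 0.10, a_23 = 234/780 = 0.30, a_33 = 78/780 = 0.10, a_43 = 78/780 = 0.10
  a_14 = 132/660 = 0.20, a_24 = 66/660 = 0.10, a_34 = 198/660 = 0.30, a_44 = 0/660 = 0.00
I − A =
  [   0.65    -0.10    -0.10    -0.20]
  [  -0.20     0.80    -0.30    -0.10]
  [  -0.20    -0.30     0.90    -0.30]
  [   0.00    -0.25    -0.10     1.00]
Compute the cofactors C_ij = (−1)^(i+j)·(3×3 minor ij) of I−A; the adjugate is their transpose:
adj(I−A) = Cᵀ =
  [ 0.55800   0.17550   0.13950   0.17100]
  [ 0.23600   0.54150   0.22550   0.16900]
  [ 0.23000   0.27375   0.47375   0.21550]
  [ 0.08200   0.16275   0.10375   0.36350]
det(I−A) = Σ_j (I−A)_1j·C_1j = (0.65)(0.55800) + (-0.10)(0.23600) + (-0.10)(0.23000) + (-0.20)(0.08200) = 0.2997
(I − A)⁻¹ = adj(I−A) / det(I−A) ≈
  [   1.8619     0.5856     0.4655     0.5706]
  [   0.7875     1.8068     0.7524     0.5639]
  [   0.7674     0.9134     1.5807     0.7191]
  [   0.2736     0.5430     0.3462     1.2129]
x = (I − A)⁻¹ d = adj(I−A)·d / det(I−A), with det(I−A) = 0.2997:
  x_1 = (0.55800·80 + 0.17550·55 + 0.13950·145 + 0.17100·85) / 0.2997 = 89.055 / 0.2997 ≈ 297.15
  x_2 = (0.23600·80 + 0.54150·55 + 0.22550·145 + 0.16900·85) / 0.2997 = 95.725 / 0.2997 ≈ 319.40
  x_3 = (0.23000·80 + 0.27375·55 + 0.47375·145 + 0.21550·85) / 0.2997 = 120.4675 / 0.2997 ≈ 401.96
  x_4 = (0.08200·80 + 0.16275·55 + 0.10375·145 + 0.36350·85) / 0.2997 = 61.4525 / 0.2997 ≈ 205.05

x_3 = 401.96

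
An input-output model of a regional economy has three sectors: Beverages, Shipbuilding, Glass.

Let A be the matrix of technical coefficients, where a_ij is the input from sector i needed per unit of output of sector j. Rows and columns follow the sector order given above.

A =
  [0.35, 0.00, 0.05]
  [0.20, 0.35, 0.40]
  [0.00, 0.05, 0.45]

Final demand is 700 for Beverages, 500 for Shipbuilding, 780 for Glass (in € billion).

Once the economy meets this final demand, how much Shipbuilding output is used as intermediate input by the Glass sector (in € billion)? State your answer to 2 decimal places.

I − A =
  [   0.65     0.00    -0.05]
  [  -0.20     0.65    -0.40]
  [   0.00    -0.05     0.55]
Cofactors of I−A, C_ij = (−1)^(i+j)·(minor ij) (rows/columns in the sector order above):
  C_11 = (0.65)(0.55) − (-0.40)(-0.05) = 0.3375
  C_12 = −[(-0.20)(0.55) − (-0.40)(0.00)] = 0.1100
  C_13 = (-0.20)(-0.05) − (0.65)(0.00) = 0.0100
  C_21 = −[(0.00)(0.55) − (-0.05)(-0.05)] = 0.0025
  C_22 = (0.65)(0.55) − (-0.05)(0.00) = 0.3575
  C_23 = −[(0.65)(-0.05) − (0.00)(0.00)] = 0.0325
  C_31 = (0.00)(-0.40) − (-0.05)(0.65) = 0.0325
  C_32 = −[(0.65)(-0.40) − (-0.05)(-0.20)] = 0.2700
  C_33 = (0.65)(0.65) − (0.00)(-0.20) = 0.4225
det(I−A) = Σ_j (I−A)_1j·C_1j = (0.65)(0.3375) + (0.00)(0.1100) + (-0.05)(0.0100) = 0.218875
adj(I−A) = Cᵀ =
  [ 0.3375   0.0025   0.0325]
  [ 0.1100   0.3575   0.2700]
  [ 0.0100   0.0325   0.4225]
(I − A)⁻¹ = adj(I−A) / det(I−A) ≈
  [   1.5420     0.0114     0.1485]
  [   0.5026     1.6334     1.2336]
  [   0.0457     0.1485     1.9303]
First solve x = (I − A)⁻¹ d = adj(I−A)·d / det(I−A); in particular x_G = (0.0100·700 + 0.0325·500 + 0.4225·780) / 0.218875 = 352.80 / 0.218875 ≈ 1611.8789.
Intermediate flow from S to G: z_SG = a_SG · x_G = 0.40 × 352.80 / 0.218875 = 141.12 / 0.218875 ≈ 644.75.

z_SG = 644.75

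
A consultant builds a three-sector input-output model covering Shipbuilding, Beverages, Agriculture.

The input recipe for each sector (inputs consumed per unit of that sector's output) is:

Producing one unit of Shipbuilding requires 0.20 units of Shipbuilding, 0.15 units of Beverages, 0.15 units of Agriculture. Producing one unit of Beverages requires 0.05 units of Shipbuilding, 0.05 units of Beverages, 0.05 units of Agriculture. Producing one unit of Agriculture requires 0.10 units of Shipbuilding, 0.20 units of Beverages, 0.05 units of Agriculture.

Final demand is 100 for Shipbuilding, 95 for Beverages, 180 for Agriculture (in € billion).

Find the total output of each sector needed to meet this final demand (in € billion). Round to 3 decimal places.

I − A =
  [   0.80    -0.05    -0.10]
  [  -0.15     0.95    -0.20]
  [  -0.15    -0.05     0.95]
Cofactors of I−A, C_ij = (−1)^(i+j)·(minor ij) (rows/columns in the sector order above):
  C_11 = (0.95)(0.95) − (-0.20)(-0.05) = 0.8925
  C_12 = −[(-0.15)(0.95) − (-0.20)(-0.15)] = 0.1725
  C_13 = (-0.15)(-0.05) − (0.95)(-0.15) = 0.1500
  C_21 = −[(-0.05)(0.95) − (-0.10)(-0.05)] = 0.0525
  C_22 = (0.80)(0.95) − (-0.10)(-0.15) = 0.7450
  C_23 = −[(0.80)(-0.05) − (-0.05)(-0.15)] = 0.0475
  C_31 = (-0.05)(-0.20) − (-0.10)(0.95) = 0.1050
  C_32 = −[(0.80)(-0.20) − (-0.10)(-0.15)] = 0.1750
  C_33 = (0.80)(0.95) − (-0.05)(-0.15) = 0.7525
det(I−A) = Σ_j (I−A)_1j·C_1j = (0.80)(0.8925) + (-0.05)(0.1725) + (-0.10)(0.1500) = 0.690375
adj(I−A) = Cᵀ =
  [ 0.8925   0.0525   0.1050]
  [ 0.1725   0.7450   0.1750]
  [ 0.1500   0.0475   0.7525]
(I − A)⁻¹ = adj(I−A) / det(I−A) ≈
  [   1.2928     0.0760     0.1521]
  [   0.2499     1.0791     0.2535]
  [   0.2173     0.0688     1.0900]
x = (I − A)⁻¹ d = adj(I−A)·d / det(I−A), with det(I−A) = 0.690375:
  x_1 = (0.8925·100 + 0.0525·95 + 0.1050·180) / 0.690375 = 113.1375 / 0.690375 ≈ 163.878
  x_2 = (0.1725·100 + 0.7450·95 + 0.1750·180) / 0.690375 = 119.525 / 0.690375 ≈ 173.131
  x_3 = (0.1500·100 + 0.0475·95 + 0.7525·180) / 0.690375 = 154.9625 / 0.690375 ≈ 224.461

x_1 = 163.878, x_2 = 173.131, x_3 = 224.461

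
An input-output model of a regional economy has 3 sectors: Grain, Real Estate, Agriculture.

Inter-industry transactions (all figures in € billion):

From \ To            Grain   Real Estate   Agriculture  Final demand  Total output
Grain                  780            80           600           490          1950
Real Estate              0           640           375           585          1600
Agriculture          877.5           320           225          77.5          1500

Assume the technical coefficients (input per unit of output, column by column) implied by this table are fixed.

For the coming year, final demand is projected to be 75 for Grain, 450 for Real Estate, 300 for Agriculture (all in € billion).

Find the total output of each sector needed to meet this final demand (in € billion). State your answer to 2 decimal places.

Technical coefficients a_ij = z_ij / X_j:
  a_11 = 780/1950 = 0.40, a_21 = 0/1950 = 0.00, a_31 = 877.5/1950 = 0.45
  a_12 = 80/1600 = 0.05, a_22 = 640/1600 = 0.40, a_32 = 320/1600 = 0.20
  a_13 = 600/1500 = 0.40, a_23 = 375/1500 = 0.25, a_33 = 225/1500 = 0.15
I − A =
  [   0.60    -0.05    -0.40]
  [   0.00     0.60    -0.25]
  [  -0.45    -0.20     0.85]
Cofactors of I−A, C_ij = (−1)^(i+j)·(minor ij) (rows/columns in the sector order above):
  C_11 = (0.60)(0.85) − (-0.25)(-0.20) = 0.4600
  C_12 = −[(0.00)(0.85) − (-0.25)(-0.45)] = 0.1125
  C_13 = (0.00)(-0.20) − (0.60)(-0.45) = 0.2700
  C_21 = −[(-0.05)(0.85) − (-0.40)(-0.20)] = 0.1225
  C_22 = (0.60)(0.85) − (-0.40)(-0.45) = 0.3300
  C_23 = −[(0.60)(-0.20) − (-0.05)(-0.45)] = 0.1425
  C_31 = (-0.05)(-0.25) − (-0.40)(0.60) = 0.2525
  C_32 = −[(0.60)(-0.25) − (-0.40)(0.00)] = 0.1500
  C_33 = (0.60)(0.60) − (-0.05)(0.00) = 0.3600
det(I−A) = Σ_j (I−A)_1j·C_1j = (0.60)(0.4600) + (-0.05)(0.1125) + (-0.40)(0.2700) = 0.162375
adj(I−A) = Cᵀ =
  [ 0.4600   0.1225   0.2525]
  [ 0.1125   0.3300   0.1500]
  [ 0.2700   0.1425   0.3600]
(I − A)⁻¹ = adj(I−A) / det(I−A) ≈
  [   2.8329     0.7544     1.5550]
  [   0.6928     2.0323     0.9238]
  [   1.6628     0.8776     2.2171]
x = (I − A)⁻¹ d = adj(I−A)·d / det(I−A), with det(I−A) = 0.162375:
  x_1 = (0.4600·75 + 0.1225·450 + 0.2525·300) / 0.162375 = 165.375 / 0.162375 ≈ 1018.48
  x_2 = (0.1125·75 + 0.3300·450 + 0.1500·300) / 0.162375 = 201.9375 / 0.162375 ≈ 1243.65
  x_3 = (0.2700·75 + 0.1425·450 + 0.3600·300) / 0.162375 = 192.375 / 0.162375 ≈ 1184.76

x_1 = 1018.48, x_2 = 1243.65, x_3 = 1184.76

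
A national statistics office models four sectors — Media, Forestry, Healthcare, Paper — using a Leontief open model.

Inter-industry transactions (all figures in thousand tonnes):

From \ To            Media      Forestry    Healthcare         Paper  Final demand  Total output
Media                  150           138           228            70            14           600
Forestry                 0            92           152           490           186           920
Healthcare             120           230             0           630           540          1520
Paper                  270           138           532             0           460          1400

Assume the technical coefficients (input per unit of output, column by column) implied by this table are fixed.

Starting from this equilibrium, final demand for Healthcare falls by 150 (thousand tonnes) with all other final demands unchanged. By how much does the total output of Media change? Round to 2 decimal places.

Δx_M = -72.24

Technical coefficients a_ij = z_ij / X_j:
  a_MM = 150/600 = 0.25, a_FM = 0/600 = 0.00, a_HM = 120/600 = 0.20, a_PM = 270/600 = 0.45
  a_MF = 138/920 = 0.15, a_FF = 92/920 = 0.10, a_HF = 230/920 = 0.25, a_PF = 138/920 = 0.15
  a_MH = 228/1520 = 0.15, a_FH = 152/1520 = 0.10, a_HH = 0/1520 = 0.00, a_PH = 532/1520 = 0.35
  a_MP = 70/1400 = 0.05, a_FP = 490/1400 = 0.35, a_HP = 630/1400 = 0.45, a_PP = 0/1400 = 0.00
I − A =
  [   0.75    -0.15    -0.15    -0.05]
  [   0.00     0.90    -0.10    -0.35]
  [  -0.20    -0.25     1.00    -0.45]
  [  -0.45    -0.15    -0.35     1.00]
Compute the cofactors C_ij = (−1)^(i+j)·(3×3 minor ij) of I−A; the adjugate is their transpose:
adj(I−A) = Cᵀ =
  [ 0.643375   0.185875   0.177000   0.176875]
  [ 0.222250   0.545500   0.188250   0.286750]
  [ 0.391125   0.294375   0.591750   0.388875]
  [ 0.459750   0.268500   0.315000   0.626250]
det(I−A) = Σ_j (I−A)_1j·C_1j = (0.75)(0.643375) + (-0.15)(0.222250) + (-0.15)(0.391125) + (-0.05)(0.459750) = 0.3675375
(I − A)⁻¹ = adj(I−A) / det(I−A) ≈
  [   1.7505     0.5057     0.4816     0.4812]
  [   0.6047     1.4842     0.5122     0.7802]
  [   1.0642     0.8009     1.6100     1.0581]
  [   1.2509     0.7305     0.8571     1.7039]
Δx = (I − A)⁻¹ Δd with Δd having -150 in the Healthcare component and 0 elsewhere.
So Δx_M = L_MH · (-150), where L_MH = adj(I−A)_MH / det(I−A) = 0.177000 / 0.3675375.
Δx_M = 0.177000 × (-150) / 0.3675375 = -26.55 / 0.3675375 ≈ -72.24.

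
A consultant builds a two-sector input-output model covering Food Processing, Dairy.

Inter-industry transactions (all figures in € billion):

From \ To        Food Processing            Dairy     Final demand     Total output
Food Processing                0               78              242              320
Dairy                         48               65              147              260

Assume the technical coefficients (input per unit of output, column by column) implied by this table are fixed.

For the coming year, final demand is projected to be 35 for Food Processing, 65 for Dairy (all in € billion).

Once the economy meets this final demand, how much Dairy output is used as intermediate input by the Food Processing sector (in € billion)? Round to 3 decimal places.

z_21 = 9.734

Technical coefficients a_ij = z_ij / X_j:
  a_11 = 0/320 = 0.00, a_21 = 48/320 = 0.15
  a_12 = 78/260 = 0.30, a_22 = 65/260 = 0.25
I − A =
  [   1.00    -0.30]
  [  -0.15     0.75]
det(I−A) = (1.00)(0.75) − (-0.30)(-0.15) = 0.7050
adj(I−A) = [[0.75, 0.30], [0.15, 1.00]]
(I − A)⁻¹ = adj(I−A) / det(I−A) ≈
  [   1.0638     0.4255]
  [   0.2128     1.4184]
First solve x = (I − A)⁻¹ d = adj(I−A)·d / det(I−A); in particular x_1 = (0.75·35 + 0.30·65) / 0.7050 = 45.75 / 0.7050 ≈ 64.89362.
Intermediate flow from 2 to 1: z_21 = a_21 · x_1 = 0.15 × 45.75 / 0.7050 = 6.8625 / 0.7050 ≈ 9.734.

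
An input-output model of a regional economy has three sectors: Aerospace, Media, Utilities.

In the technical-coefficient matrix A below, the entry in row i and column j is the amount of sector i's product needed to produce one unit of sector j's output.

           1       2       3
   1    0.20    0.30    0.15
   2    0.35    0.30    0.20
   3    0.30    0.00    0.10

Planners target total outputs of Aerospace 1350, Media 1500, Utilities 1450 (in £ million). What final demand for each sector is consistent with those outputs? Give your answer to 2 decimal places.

d_1 = 412.50, d_2 = 287.50, d_3 = 900.00

I − A =
  [   0.80    -0.30    -0.15]
  [  -0.35     0.70    -0.20]
  [  -0.30     0.00     0.90]
d = (I − A) x:
  d_1 = (+0.80)·1350 + (-0.30)·1500 + (-0.15)·1450 = 412.50
  d_2 = (-0.35)·1350 + (+0.70)·1500 + (-0.20)·1450 = 287.50
  d_3 = (-0.30)·1350 + (+0.00)·1500 + (+0.90)·1450 = 900.00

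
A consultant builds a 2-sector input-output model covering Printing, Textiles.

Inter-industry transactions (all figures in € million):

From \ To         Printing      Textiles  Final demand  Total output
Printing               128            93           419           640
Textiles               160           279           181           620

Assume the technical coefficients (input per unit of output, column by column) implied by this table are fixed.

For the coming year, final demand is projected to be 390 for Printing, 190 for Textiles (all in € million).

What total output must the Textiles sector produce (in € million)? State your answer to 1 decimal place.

x_T = 619.9

Technical coefficients a_ij = z_ij / X_j:
  a_PP = 128/640 = 0.20, a_TP = 160/640 = 0.25
  a_PT = 93/620 = 0.15, a_TT = 279/620 = 0.45
I − A =
  [   0.80    -0.15]
  [  -0.25     0.55]
det(I−A) = (0.80)(0.55) − (-0.15)(-0.25) = 0.4025
adj(I−A) = [[0.55, 0.15], [0.25, 0.80]]
(I − A)⁻¹ = adj(I−A) / det(I−A) ≈
  [   1.3665     0.3727]
  [   0.6211     1.9876]
x = (I − A)⁻¹ d = adj(I−A)·d / det(I−A), with det(I−A) = 0.4025:
  x_P = (0.55·390 + 0.15·190) / 0.4025 = 243.00 / 0.4025 ≈ 603.7
  x_T = (0.25·390 + 0.80·190) / 0.4025 = 249.50 / 0.4025 ≈ 619.9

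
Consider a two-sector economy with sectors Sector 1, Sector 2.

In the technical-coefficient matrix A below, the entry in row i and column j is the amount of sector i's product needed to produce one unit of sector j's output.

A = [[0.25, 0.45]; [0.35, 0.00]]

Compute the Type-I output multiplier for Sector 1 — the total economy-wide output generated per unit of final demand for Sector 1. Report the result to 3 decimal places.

m_1 = 2.278

I − A =
  [   0.75    -0.45]
  [  -0.35     1.00]
det(I−A) = (0.75)(1.00) − (-0.45)(-0.35) = 0.5925
adj(I−A) = [[1.00, 0.45], [0.35, 0.75]]
(I − A)⁻¹ = adj(I−A) / det(I−A) ≈
  [   1.6878     0.7595]
  [   0.5907     1.2658]
The output multiplier for sector j is the column-j sum of the Leontief inverse (I − A)⁻¹ = adj(I−A) / det(I−A).
Column 1 of adj(I−A): (1.00, 0.35); det(I−A) = 0.5925.
m_1 = (1.00 + 0.35) / 0.5925 = 1.35 / 0.5925 ≈ 2.278.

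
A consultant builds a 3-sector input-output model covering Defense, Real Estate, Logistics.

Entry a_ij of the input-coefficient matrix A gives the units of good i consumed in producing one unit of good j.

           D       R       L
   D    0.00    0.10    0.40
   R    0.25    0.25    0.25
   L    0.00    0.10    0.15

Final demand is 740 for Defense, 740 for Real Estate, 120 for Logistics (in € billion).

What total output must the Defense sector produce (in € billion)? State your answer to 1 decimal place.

x_D = 1006.0

I − A =
  [   1.00    -0.10    -0.40]
  [  -0.25     0.75    -0.25]
  [   0.00    -0.10     0.85]
Cofactors of I−A, C_ij = (−1)^(i+j)·(minor ij) (rows/columns in the sector order above):
  C_11 = (0.75)(0.85) − (-0.25)(-0.10) = 0.6125
  C_12 = −[(-0.25)(0.85) − (-0.25)(0.00)] = 0.2125
  C_13 = (-0.25)(-0.10) − (0.75)(0.00) = 0.0250
  C_21 = −[(-0.10)(0.85) − (-0.40)(-0.10)] = 0.1250
  C_22 = (1.00)(0.85) − (-0.40)(0.00) = 0.8500
  C_23 = −[(1.00)(-0.10) − (-0.10)(0.00)] = 0.1000
  C_31 = (-0.10)(-0.25) − (-0.40)(0.75) = 0.3250
  C_32 = −[(1.00)(-0.25) − (-0.40)(-0.25)] = 0.3500
  C_33 = (1.00)(0.75) − (-0.10)(-0.25) = 0.7250
det(I−A) = Σ_j (I−A)_1j·C_1j = (1.00)(0.6125) + (-0.10)(0.2125) + (-0.40)(0.0250) = 0.58125
adj(I−A) = Cᵀ =
  [ 0.6125   0.1250   0.3250]
  [ 0.2125   0.8500   0.3500]
  [ 0.0250   0.1000   0.7250]
(I − A)⁻¹ = adj(I−A) / det(I−A) ≈
  [   1.0538     0.2151     0.5591]
  [   0.3656     1.4624     0.6022]
  [   0.0430     0.1720     1.2473]
x = (I − A)⁻¹ d = adj(I−A)·d / det(I−A), with det(I−A) = 0.58125:
  x_D = (0.6125·740 + 0.1250·740 + 0.3250·120) / 0.58125 = 584.75 / 0.58125 ≈ 1006.0
  x_R = (0.2125·740 + 0.8500·740 + 0.3500·120) / 0.58125 = 828.25 / 0.58125 ≈ 1424.9
  x_L = (0.0250·740 + 0.1000·740 + 0.7250·120) / 0.58125 = 179.50 / 0.58125 ≈ 308.8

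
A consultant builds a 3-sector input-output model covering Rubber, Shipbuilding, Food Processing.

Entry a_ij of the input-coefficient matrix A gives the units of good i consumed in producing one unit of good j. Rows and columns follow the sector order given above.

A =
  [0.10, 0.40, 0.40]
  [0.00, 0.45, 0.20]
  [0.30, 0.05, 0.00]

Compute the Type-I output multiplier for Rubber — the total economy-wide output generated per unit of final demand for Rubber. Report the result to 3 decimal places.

I − A =
  [   0.90    -0.40    -0.40]
  [   0.00     0.55    -0.20]
  [  -0.30    -0.05     1.00]
Cofactors of I−A, C_ij = (−1)^(i+j)·(minor ij) (rows/columns in the sector order above):
  C_11 = (0.55)(1.00) − (-0.20)(-0.05) = 0.5400
  C_12 = −[(0.00)(1.00) − (-0.20)(-0.30)] = 0.0600
  C_13 = (0.00)(-0.05) − (0.55)(-0.30) = 0.1650
  C_21 = −[(-0.40)(1.00) − (-0.40)(-0.05)] = 0.4200
  C_22 = (0.90)(1.00) − (-0.40)(-0.30) = 0.7800
  C_23 = −[(0.90)(-0.05) − (-0.40)(-0.30)] = 0.1650
  C_31 = (-0.40)(-0.20) − (-0.40)(0.55) = 0.3000
  C_32 = −[(0.90)(-0.20) − (-0.40)(0.00)] = 0.1800
  C_33 = (0.90)(0.55) − (-0.40)(0.00) = 0.4950
det(I−A) = Σ_j (I−A)_1j·C_1j = (0.90)(0.5400) + (-0.40)(0.0600) + (-0.40)(0.1650) = 0.3960
adj(I−A) = Cᵀ =
  [ 0.5400   0.4200   0.3000]
  [ 0.0600   0.7800   0.1800]
  [ 0.1650   0.1650   0.4950]
(I − A)⁻¹ = adj(I−A) / det(I−A) ≈
  [   1.3636     1.0606     0.7576]
  [   0.1515     1.9697     0.4545]
  [   0.4167     0.4167     1.2500]
The output multiplier for sector j is the column-j sum of the Leontief inverse (I − A)⁻¹ = adj(I−A) / det(I−A).
Column 1 of adj(I−A): (0.5400, 0.0600, 0.1650); det(I−A) = 0.3960.
m_1 = (0.5400 + 0.0600 + 0.1650) / 0.3960 = 0.765 / 0.3960 ≈ 1.932.

m_1 = 1.932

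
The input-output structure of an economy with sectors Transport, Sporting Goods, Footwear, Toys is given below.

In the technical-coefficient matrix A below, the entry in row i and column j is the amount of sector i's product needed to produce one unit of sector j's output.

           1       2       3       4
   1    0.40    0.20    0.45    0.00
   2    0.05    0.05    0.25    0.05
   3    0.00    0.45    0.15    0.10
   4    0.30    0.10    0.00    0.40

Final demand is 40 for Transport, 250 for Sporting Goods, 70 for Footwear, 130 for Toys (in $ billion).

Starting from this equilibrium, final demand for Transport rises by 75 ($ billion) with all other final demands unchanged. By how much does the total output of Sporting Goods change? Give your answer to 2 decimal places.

I − A =
  [   0.60    -0.20    -0.45     0.00]
  [  -0.05     0.95    -0.25    -0.05]
  [   0.00    -0.45     0.85    -0.10]
  [  -0.30    -0.10     0.00     0.60]
Compute the cofactors C_ij = (−1)^(i+j)·(3×3 minor ij) of I−A; the adjugate is their transpose:
adj(I−A) = Cᵀ =
  [ 0.410250   0.228000   0.284250   0.066375]
  [ 0.045750   0.292500   0.110250   0.042750]
  [ 0.049250   0.174000   0.330000   0.069500]
  [ 0.212750   0.162750   0.160500   0.398375]
det(I−A) = Σ_j (I−A)_1j·C_1j = (0.60)(0.410250) + (-0.20)(0.045750) + (-0.45)(0.049250) + (0.00)(0.212750) = 0.2148375
(I − A)⁻¹ = adj(I−A) / det(I−A) ≈
  [   1.9096     1.0613     1.3231     0.3090]
  [   0.2130     1.3615     0.5132     0.1990]
  [   0.2292     0.8099     1.5360     0.3235]
  [   0.9903     0.7575     0.7471     1.8543]
Δx = (I − A)⁻¹ Δd with Δd having +75 in the Transport component and 0 elsewhere.
So Δx_2 = L_21 · (+75), where L_21 = adj(I−A)_21 / det(I−A) = 0.045750 / 0.2148375.
Δx_2 = 0.045750 × (+75) / 0.2148375 = 3.43125 / 0.2148375 ≈ 15.97.

Δx_2 = 15.97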